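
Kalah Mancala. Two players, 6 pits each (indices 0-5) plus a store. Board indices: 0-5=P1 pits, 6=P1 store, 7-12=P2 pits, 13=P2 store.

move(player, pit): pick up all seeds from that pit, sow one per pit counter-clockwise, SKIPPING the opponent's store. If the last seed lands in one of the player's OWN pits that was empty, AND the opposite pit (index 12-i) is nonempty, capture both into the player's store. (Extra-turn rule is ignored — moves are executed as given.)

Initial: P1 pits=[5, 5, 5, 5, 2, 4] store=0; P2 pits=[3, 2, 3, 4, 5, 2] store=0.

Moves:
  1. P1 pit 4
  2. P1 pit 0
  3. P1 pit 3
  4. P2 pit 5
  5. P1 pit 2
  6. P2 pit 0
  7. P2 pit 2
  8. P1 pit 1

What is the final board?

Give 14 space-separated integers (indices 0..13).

Answer: 1 0 1 2 4 9 4 1 5 0 6 7 1 4

Derivation:
Move 1: P1 pit4 -> P1=[5,5,5,5,0,5](1) P2=[3,2,3,4,5,2](0)
Move 2: P1 pit0 -> P1=[0,6,6,6,1,6](1) P2=[3,2,3,4,5,2](0)
Move 3: P1 pit3 -> P1=[0,6,6,0,2,7](2) P2=[4,3,4,4,5,2](0)
Move 4: P2 pit5 -> P1=[1,6,6,0,2,7](2) P2=[4,3,4,4,5,0](1)
Move 5: P1 pit2 -> P1=[1,6,0,1,3,8](3) P2=[5,4,4,4,5,0](1)
Move 6: P2 pit0 -> P1=[0,6,0,1,3,8](3) P2=[0,5,5,5,6,0](3)
Move 7: P2 pit2 -> P1=[1,6,0,1,3,8](3) P2=[0,5,0,6,7,1](4)
Move 8: P1 pit1 -> P1=[1,0,1,2,4,9](4) P2=[1,5,0,6,7,1](4)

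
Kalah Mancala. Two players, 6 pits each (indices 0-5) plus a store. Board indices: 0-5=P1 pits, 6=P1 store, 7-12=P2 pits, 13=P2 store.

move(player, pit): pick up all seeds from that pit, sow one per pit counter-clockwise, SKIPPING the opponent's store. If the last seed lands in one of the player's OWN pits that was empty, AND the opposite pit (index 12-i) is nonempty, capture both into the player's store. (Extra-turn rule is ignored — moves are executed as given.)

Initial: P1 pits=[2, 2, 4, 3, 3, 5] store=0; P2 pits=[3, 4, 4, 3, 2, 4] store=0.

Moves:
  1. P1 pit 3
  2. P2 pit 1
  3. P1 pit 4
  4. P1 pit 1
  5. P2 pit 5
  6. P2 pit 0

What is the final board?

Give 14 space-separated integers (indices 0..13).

Answer: 3 1 6 1 0 7 8 0 2 1 5 4 0 1

Derivation:
Move 1: P1 pit3 -> P1=[2,2,4,0,4,6](1) P2=[3,4,4,3,2,4](0)
Move 2: P2 pit1 -> P1=[2,2,4,0,4,6](1) P2=[3,0,5,4,3,5](0)
Move 3: P1 pit4 -> P1=[2,2,4,0,0,7](2) P2=[4,1,5,4,3,5](0)
Move 4: P1 pit1 -> P1=[2,0,5,0,0,7](8) P2=[4,1,0,4,3,5](0)
Move 5: P2 pit5 -> P1=[3,1,6,1,0,7](8) P2=[4,1,0,4,3,0](1)
Move 6: P2 pit0 -> P1=[3,1,6,1,0,7](8) P2=[0,2,1,5,4,0](1)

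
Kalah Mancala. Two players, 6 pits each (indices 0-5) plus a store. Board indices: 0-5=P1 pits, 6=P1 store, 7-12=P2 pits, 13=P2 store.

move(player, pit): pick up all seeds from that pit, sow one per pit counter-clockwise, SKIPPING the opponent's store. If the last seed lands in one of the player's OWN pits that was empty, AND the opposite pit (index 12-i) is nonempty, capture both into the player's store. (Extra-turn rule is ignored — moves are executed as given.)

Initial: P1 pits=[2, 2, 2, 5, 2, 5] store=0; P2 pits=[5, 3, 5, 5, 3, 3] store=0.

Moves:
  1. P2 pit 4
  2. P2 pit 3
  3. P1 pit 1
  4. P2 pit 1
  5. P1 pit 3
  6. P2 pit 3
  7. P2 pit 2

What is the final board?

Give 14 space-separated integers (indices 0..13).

Move 1: P2 pit4 -> P1=[3,2,2,5,2,5](0) P2=[5,3,5,5,0,4](1)
Move 2: P2 pit3 -> P1=[4,3,2,5,2,5](0) P2=[5,3,5,0,1,5](2)
Move 3: P1 pit1 -> P1=[4,0,3,6,3,5](0) P2=[5,3,5,0,1,5](2)
Move 4: P2 pit1 -> P1=[4,0,3,6,3,5](0) P2=[5,0,6,1,2,5](2)
Move 5: P1 pit3 -> P1=[4,0,3,0,4,6](1) P2=[6,1,7,1,2,5](2)
Move 6: P2 pit3 -> P1=[4,0,3,0,4,6](1) P2=[6,1,7,0,3,5](2)
Move 7: P2 pit2 -> P1=[5,1,4,0,4,6](1) P2=[6,1,0,1,4,6](3)

Answer: 5 1 4 0 4 6 1 6 1 0 1 4 6 3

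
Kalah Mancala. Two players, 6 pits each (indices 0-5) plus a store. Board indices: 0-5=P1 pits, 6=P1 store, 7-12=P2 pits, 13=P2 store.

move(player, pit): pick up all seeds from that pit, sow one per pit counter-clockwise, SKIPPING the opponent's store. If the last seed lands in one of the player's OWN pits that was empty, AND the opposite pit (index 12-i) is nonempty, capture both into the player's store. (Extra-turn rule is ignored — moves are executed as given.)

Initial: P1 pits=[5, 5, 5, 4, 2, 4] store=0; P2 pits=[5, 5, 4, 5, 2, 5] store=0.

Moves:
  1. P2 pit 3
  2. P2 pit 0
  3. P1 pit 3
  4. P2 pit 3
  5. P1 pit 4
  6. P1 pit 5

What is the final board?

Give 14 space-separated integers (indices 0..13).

Move 1: P2 pit3 -> P1=[6,6,5,4,2,4](0) P2=[5,5,4,0,3,6](1)
Move 2: P2 pit0 -> P1=[6,6,5,4,2,4](0) P2=[0,6,5,1,4,7](1)
Move 3: P1 pit3 -> P1=[6,6,5,0,3,5](1) P2=[1,6,5,1,4,7](1)
Move 4: P2 pit3 -> P1=[6,6,5,0,3,5](1) P2=[1,6,5,0,5,7](1)
Move 5: P1 pit4 -> P1=[6,6,5,0,0,6](2) P2=[2,6,5,0,5,7](1)
Move 6: P1 pit5 -> P1=[6,6,5,0,0,0](3) P2=[3,7,6,1,6,7](1)

Answer: 6 6 5 0 0 0 3 3 7 6 1 6 7 1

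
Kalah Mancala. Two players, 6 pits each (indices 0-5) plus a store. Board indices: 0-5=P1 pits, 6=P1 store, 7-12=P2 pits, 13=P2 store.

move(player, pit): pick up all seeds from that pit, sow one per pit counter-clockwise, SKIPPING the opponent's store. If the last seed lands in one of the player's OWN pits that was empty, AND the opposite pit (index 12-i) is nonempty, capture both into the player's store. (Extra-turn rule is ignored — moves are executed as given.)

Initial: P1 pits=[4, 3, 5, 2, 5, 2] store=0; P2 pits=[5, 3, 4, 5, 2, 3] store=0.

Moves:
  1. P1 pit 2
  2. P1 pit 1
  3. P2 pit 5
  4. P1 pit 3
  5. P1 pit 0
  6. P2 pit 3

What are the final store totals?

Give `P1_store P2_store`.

Answer: 2 2

Derivation:
Move 1: P1 pit2 -> P1=[4,3,0,3,6,3](1) P2=[6,3,4,5,2,3](0)
Move 2: P1 pit1 -> P1=[4,0,1,4,7,3](1) P2=[6,3,4,5,2,3](0)
Move 3: P2 pit5 -> P1=[5,1,1,4,7,3](1) P2=[6,3,4,5,2,0](1)
Move 4: P1 pit3 -> P1=[5,1,1,0,8,4](2) P2=[7,3,4,5,2,0](1)
Move 5: P1 pit0 -> P1=[0,2,2,1,9,5](2) P2=[7,3,4,5,2,0](1)
Move 6: P2 pit3 -> P1=[1,3,2,1,9,5](2) P2=[7,3,4,0,3,1](2)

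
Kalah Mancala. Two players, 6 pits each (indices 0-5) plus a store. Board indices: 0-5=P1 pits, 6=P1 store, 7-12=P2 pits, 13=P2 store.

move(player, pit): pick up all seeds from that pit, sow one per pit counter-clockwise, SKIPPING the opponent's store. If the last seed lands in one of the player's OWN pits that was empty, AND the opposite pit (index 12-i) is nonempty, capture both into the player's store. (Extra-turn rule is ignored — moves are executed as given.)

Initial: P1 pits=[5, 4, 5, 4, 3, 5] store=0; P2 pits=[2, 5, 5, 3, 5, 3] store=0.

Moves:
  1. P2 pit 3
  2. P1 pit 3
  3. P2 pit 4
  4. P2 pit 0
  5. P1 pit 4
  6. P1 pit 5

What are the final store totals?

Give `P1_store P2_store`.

Answer: 3 9

Derivation:
Move 1: P2 pit3 -> P1=[5,4,5,4,3,5](0) P2=[2,5,5,0,6,4](1)
Move 2: P1 pit3 -> P1=[5,4,5,0,4,6](1) P2=[3,5,5,0,6,4](1)
Move 3: P2 pit4 -> P1=[6,5,6,1,4,6](1) P2=[3,5,5,0,0,5](2)
Move 4: P2 pit0 -> P1=[6,5,0,1,4,6](1) P2=[0,6,6,0,0,5](9)
Move 5: P1 pit4 -> P1=[6,5,0,1,0,7](2) P2=[1,7,6,0,0,5](9)
Move 6: P1 pit5 -> P1=[6,5,0,1,0,0](3) P2=[2,8,7,1,1,6](9)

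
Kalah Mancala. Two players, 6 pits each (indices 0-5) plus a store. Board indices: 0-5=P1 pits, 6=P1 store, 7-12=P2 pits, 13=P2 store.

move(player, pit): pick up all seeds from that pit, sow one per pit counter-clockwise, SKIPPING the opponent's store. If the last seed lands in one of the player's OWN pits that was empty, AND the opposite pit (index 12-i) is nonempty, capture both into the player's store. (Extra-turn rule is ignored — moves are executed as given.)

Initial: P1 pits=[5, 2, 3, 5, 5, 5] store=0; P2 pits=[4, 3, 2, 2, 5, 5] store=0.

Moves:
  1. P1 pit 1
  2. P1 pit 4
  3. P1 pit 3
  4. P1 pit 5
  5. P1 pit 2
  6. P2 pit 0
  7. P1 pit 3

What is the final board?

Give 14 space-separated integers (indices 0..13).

Answer: 6 0 0 0 3 1 4 0 7 6 4 7 7 1

Derivation:
Move 1: P1 pit1 -> P1=[5,0,4,6,5,5](0) P2=[4,3,2,2,5,5](0)
Move 2: P1 pit4 -> P1=[5,0,4,6,0,6](1) P2=[5,4,3,2,5,5](0)
Move 3: P1 pit3 -> P1=[5,0,4,0,1,7](2) P2=[6,5,4,2,5,5](0)
Move 4: P1 pit5 -> P1=[5,0,4,0,1,0](3) P2=[7,6,5,3,6,6](0)
Move 5: P1 pit2 -> P1=[5,0,0,1,2,1](4) P2=[7,6,5,3,6,6](0)
Move 6: P2 pit0 -> P1=[6,0,0,1,2,1](4) P2=[0,7,6,4,7,7](1)
Move 7: P1 pit3 -> P1=[6,0,0,0,3,1](4) P2=[0,7,6,4,7,7](1)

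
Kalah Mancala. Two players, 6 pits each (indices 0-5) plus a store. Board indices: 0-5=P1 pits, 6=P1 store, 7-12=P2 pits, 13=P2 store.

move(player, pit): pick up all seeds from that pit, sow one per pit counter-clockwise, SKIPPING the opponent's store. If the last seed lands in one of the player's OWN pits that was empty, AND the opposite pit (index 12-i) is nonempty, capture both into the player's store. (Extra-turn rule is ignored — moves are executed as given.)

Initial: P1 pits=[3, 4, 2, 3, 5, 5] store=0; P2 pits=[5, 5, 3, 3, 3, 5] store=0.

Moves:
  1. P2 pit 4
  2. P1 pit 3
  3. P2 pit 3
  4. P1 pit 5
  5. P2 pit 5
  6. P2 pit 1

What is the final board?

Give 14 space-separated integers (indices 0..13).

Answer: 6 5 3 1 7 1 2 6 0 5 2 3 1 4

Derivation:
Move 1: P2 pit4 -> P1=[4,4,2,3,5,5](0) P2=[5,5,3,3,0,6](1)
Move 2: P1 pit3 -> P1=[4,4,2,0,6,6](1) P2=[5,5,3,3,0,6](1)
Move 3: P2 pit3 -> P1=[4,4,2,0,6,6](1) P2=[5,5,3,0,1,7](2)
Move 4: P1 pit5 -> P1=[4,4,2,0,6,0](2) P2=[6,6,4,1,2,7](2)
Move 5: P2 pit5 -> P1=[5,5,3,1,7,1](2) P2=[6,6,4,1,2,0](3)
Move 6: P2 pit1 -> P1=[6,5,3,1,7,1](2) P2=[6,0,5,2,3,1](4)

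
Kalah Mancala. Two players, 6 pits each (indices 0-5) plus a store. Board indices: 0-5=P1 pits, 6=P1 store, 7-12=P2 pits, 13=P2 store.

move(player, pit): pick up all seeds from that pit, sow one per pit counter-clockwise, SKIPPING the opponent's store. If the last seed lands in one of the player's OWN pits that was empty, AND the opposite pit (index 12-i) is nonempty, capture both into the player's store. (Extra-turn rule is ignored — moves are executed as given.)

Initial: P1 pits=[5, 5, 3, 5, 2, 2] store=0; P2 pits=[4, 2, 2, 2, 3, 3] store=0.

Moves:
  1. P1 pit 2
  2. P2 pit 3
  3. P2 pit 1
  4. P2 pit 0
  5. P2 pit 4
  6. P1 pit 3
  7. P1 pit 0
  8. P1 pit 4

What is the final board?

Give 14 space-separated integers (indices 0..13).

Move 1: P1 pit2 -> P1=[5,5,0,6,3,3](0) P2=[4,2,2,2,3,3](0)
Move 2: P2 pit3 -> P1=[5,5,0,6,3,3](0) P2=[4,2,2,0,4,4](0)
Move 3: P2 pit1 -> P1=[5,5,0,6,3,3](0) P2=[4,0,3,1,4,4](0)
Move 4: P2 pit0 -> P1=[5,5,0,6,3,3](0) P2=[0,1,4,2,5,4](0)
Move 5: P2 pit4 -> P1=[6,6,1,6,3,3](0) P2=[0,1,4,2,0,5](1)
Move 6: P1 pit3 -> P1=[6,6,1,0,4,4](1) P2=[1,2,5,2,0,5](1)
Move 7: P1 pit0 -> P1=[0,7,2,1,5,5](2) P2=[1,2,5,2,0,5](1)
Move 8: P1 pit4 -> P1=[0,7,2,1,0,6](3) P2=[2,3,6,2,0,5](1)

Answer: 0 7 2 1 0 6 3 2 3 6 2 0 5 1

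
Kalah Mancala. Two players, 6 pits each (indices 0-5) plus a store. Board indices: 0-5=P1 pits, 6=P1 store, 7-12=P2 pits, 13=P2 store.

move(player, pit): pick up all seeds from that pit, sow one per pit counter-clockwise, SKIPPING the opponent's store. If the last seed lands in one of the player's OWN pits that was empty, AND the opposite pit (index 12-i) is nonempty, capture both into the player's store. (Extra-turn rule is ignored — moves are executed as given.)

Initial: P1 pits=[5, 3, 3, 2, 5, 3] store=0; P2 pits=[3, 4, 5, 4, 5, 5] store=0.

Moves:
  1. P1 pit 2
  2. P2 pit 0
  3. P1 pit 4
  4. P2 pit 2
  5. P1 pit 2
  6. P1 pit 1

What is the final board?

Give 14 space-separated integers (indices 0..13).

Move 1: P1 pit2 -> P1=[5,3,0,3,6,4](0) P2=[3,4,5,4,5,5](0)
Move 2: P2 pit0 -> P1=[5,3,0,3,6,4](0) P2=[0,5,6,5,5,5](0)
Move 3: P1 pit4 -> P1=[5,3,0,3,0,5](1) P2=[1,6,7,6,5,5](0)
Move 4: P2 pit2 -> P1=[6,4,1,3,0,5](1) P2=[1,6,0,7,6,6](1)
Move 5: P1 pit2 -> P1=[6,4,0,4,0,5](1) P2=[1,6,0,7,6,6](1)
Move 6: P1 pit1 -> P1=[6,0,1,5,1,6](1) P2=[1,6,0,7,6,6](1)

Answer: 6 0 1 5 1 6 1 1 6 0 7 6 6 1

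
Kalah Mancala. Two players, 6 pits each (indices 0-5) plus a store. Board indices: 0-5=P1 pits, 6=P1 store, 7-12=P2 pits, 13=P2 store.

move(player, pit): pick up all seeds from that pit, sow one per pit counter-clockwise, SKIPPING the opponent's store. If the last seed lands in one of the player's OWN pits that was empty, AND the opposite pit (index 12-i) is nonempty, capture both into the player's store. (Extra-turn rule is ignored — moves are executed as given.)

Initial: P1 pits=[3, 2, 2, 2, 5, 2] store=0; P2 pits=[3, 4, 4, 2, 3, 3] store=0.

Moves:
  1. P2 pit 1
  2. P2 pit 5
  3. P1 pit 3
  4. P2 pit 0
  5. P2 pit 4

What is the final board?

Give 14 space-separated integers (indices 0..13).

Answer: 5 4 3 0 6 3 0 0 1 6 4 0 1 2

Derivation:
Move 1: P2 pit1 -> P1=[3,2,2,2,5,2](0) P2=[3,0,5,3,4,4](0)
Move 2: P2 pit5 -> P1=[4,3,3,2,5,2](0) P2=[3,0,5,3,4,0](1)
Move 3: P1 pit3 -> P1=[4,3,3,0,6,3](0) P2=[3,0,5,3,4,0](1)
Move 4: P2 pit0 -> P1=[4,3,3,0,6,3](0) P2=[0,1,6,4,4,0](1)
Move 5: P2 pit4 -> P1=[5,4,3,0,6,3](0) P2=[0,1,6,4,0,1](2)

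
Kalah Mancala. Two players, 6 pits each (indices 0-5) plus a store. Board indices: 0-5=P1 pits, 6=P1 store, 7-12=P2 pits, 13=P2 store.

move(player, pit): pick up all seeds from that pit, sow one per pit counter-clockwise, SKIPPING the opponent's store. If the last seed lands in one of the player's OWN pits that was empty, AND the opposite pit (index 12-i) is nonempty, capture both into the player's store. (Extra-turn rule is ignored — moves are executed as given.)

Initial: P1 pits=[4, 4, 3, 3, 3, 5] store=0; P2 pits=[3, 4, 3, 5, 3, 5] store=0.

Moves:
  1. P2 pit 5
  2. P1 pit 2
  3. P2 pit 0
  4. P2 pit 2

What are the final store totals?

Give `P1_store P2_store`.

Move 1: P2 pit5 -> P1=[5,5,4,4,3,5](0) P2=[3,4,3,5,3,0](1)
Move 2: P1 pit2 -> P1=[5,5,0,5,4,6](1) P2=[3,4,3,5,3,0](1)
Move 3: P2 pit0 -> P1=[5,5,0,5,4,6](1) P2=[0,5,4,6,3,0](1)
Move 4: P2 pit2 -> P1=[5,5,0,5,4,6](1) P2=[0,5,0,7,4,1](2)

Answer: 1 2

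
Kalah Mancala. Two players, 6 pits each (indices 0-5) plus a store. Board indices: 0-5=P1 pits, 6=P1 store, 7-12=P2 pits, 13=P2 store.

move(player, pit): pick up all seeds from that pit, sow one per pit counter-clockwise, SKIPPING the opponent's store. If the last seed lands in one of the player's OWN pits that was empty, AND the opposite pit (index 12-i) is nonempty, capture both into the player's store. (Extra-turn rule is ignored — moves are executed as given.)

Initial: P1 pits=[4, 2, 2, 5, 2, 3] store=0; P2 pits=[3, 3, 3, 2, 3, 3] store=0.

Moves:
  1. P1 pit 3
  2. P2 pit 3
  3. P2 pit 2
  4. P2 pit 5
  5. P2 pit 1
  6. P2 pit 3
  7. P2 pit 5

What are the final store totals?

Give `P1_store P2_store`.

Answer: 1 8

Derivation:
Move 1: P1 pit3 -> P1=[4,2,2,0,3,4](1) P2=[4,4,3,2,3,3](0)
Move 2: P2 pit3 -> P1=[4,2,2,0,3,4](1) P2=[4,4,3,0,4,4](0)
Move 3: P2 pit2 -> P1=[4,2,2,0,3,4](1) P2=[4,4,0,1,5,5](0)
Move 4: P2 pit5 -> P1=[5,3,3,1,3,4](1) P2=[4,4,0,1,5,0](1)
Move 5: P2 pit1 -> P1=[0,3,3,1,3,4](1) P2=[4,0,1,2,6,0](7)
Move 6: P2 pit3 -> P1=[0,3,3,1,3,4](1) P2=[4,0,1,0,7,1](7)
Move 7: P2 pit5 -> P1=[0,3,3,1,3,4](1) P2=[4,0,1,0,7,0](8)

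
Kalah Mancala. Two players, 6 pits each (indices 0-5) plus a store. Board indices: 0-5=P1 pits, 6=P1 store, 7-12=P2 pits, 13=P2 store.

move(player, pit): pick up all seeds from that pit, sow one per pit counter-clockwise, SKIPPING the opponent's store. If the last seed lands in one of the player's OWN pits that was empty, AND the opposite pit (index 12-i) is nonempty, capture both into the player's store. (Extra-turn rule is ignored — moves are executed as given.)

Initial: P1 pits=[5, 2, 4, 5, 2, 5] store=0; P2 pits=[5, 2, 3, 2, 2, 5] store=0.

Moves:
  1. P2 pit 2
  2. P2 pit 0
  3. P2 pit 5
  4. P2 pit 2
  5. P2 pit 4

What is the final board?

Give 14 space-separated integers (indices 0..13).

Answer: 7 4 5 6 3 6 0 0 3 0 5 0 1 2

Derivation:
Move 1: P2 pit2 -> P1=[5,2,4,5,2,5](0) P2=[5,2,0,3,3,6](0)
Move 2: P2 pit0 -> P1=[5,2,4,5,2,5](0) P2=[0,3,1,4,4,7](0)
Move 3: P2 pit5 -> P1=[6,3,5,6,3,6](0) P2=[0,3,1,4,4,0](1)
Move 4: P2 pit2 -> P1=[6,3,5,6,3,6](0) P2=[0,3,0,5,4,0](1)
Move 5: P2 pit4 -> P1=[7,4,5,6,3,6](0) P2=[0,3,0,5,0,1](2)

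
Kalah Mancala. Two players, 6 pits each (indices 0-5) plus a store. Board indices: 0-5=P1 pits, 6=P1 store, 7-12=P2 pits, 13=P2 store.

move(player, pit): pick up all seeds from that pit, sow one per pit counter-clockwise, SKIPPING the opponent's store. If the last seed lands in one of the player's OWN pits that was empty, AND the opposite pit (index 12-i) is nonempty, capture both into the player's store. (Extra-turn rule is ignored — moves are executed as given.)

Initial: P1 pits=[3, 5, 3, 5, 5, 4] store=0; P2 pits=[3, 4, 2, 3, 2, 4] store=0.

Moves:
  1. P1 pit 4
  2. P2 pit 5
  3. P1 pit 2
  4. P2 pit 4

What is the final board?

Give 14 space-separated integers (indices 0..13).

Answer: 4 6 0 6 1 6 2 4 5 3 3 0 1 2

Derivation:
Move 1: P1 pit4 -> P1=[3,5,3,5,0,5](1) P2=[4,5,3,3,2,4](0)
Move 2: P2 pit5 -> P1=[4,6,4,5,0,5](1) P2=[4,5,3,3,2,0](1)
Move 3: P1 pit2 -> P1=[4,6,0,6,1,6](2) P2=[4,5,3,3,2,0](1)
Move 4: P2 pit4 -> P1=[4,6,0,6,1,6](2) P2=[4,5,3,3,0,1](2)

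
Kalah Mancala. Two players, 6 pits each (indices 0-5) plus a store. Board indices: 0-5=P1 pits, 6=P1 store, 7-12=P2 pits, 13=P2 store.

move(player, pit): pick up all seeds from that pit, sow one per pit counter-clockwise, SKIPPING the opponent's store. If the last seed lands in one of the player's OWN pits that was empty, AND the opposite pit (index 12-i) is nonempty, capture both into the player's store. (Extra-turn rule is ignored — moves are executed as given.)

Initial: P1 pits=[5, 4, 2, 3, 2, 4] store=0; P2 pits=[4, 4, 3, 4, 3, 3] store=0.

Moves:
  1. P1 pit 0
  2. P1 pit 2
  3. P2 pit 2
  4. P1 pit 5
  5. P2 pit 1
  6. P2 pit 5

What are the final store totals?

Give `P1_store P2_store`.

Answer: 1 2

Derivation:
Move 1: P1 pit0 -> P1=[0,5,3,4,3,5](0) P2=[4,4,3,4,3,3](0)
Move 2: P1 pit2 -> P1=[0,5,0,5,4,6](0) P2=[4,4,3,4,3,3](0)
Move 3: P2 pit2 -> P1=[0,5,0,5,4,6](0) P2=[4,4,0,5,4,4](0)
Move 4: P1 pit5 -> P1=[0,5,0,5,4,0](1) P2=[5,5,1,6,5,4](0)
Move 5: P2 pit1 -> P1=[0,5,0,5,4,0](1) P2=[5,0,2,7,6,5](1)
Move 6: P2 pit5 -> P1=[1,6,1,6,4,0](1) P2=[5,0,2,7,6,0](2)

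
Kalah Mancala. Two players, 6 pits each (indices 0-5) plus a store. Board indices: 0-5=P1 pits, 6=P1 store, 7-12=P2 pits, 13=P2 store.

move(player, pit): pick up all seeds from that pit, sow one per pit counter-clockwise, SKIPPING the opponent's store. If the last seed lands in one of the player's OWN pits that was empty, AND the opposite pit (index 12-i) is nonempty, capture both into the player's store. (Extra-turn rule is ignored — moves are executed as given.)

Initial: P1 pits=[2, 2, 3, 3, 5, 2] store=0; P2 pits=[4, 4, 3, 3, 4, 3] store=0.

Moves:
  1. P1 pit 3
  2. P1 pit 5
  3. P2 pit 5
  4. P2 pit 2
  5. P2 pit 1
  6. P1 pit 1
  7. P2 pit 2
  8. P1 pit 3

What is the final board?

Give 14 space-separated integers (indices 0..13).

Move 1: P1 pit3 -> P1=[2,2,3,0,6,3](1) P2=[4,4,3,3,4,3](0)
Move 2: P1 pit5 -> P1=[2,2,3,0,6,0](2) P2=[5,5,3,3,4,3](0)
Move 3: P2 pit5 -> P1=[3,3,3,0,6,0](2) P2=[5,5,3,3,4,0](1)
Move 4: P2 pit2 -> P1=[0,3,3,0,6,0](2) P2=[5,5,0,4,5,0](5)
Move 5: P2 pit1 -> P1=[0,3,3,0,6,0](2) P2=[5,0,1,5,6,1](6)
Move 6: P1 pit1 -> P1=[0,0,4,1,7,0](2) P2=[5,0,1,5,6,1](6)
Move 7: P2 pit2 -> P1=[0,0,4,1,7,0](2) P2=[5,0,0,6,6,1](6)
Move 8: P1 pit3 -> P1=[0,0,4,0,8,0](2) P2=[5,0,0,6,6,1](6)

Answer: 0 0 4 0 8 0 2 5 0 0 6 6 1 6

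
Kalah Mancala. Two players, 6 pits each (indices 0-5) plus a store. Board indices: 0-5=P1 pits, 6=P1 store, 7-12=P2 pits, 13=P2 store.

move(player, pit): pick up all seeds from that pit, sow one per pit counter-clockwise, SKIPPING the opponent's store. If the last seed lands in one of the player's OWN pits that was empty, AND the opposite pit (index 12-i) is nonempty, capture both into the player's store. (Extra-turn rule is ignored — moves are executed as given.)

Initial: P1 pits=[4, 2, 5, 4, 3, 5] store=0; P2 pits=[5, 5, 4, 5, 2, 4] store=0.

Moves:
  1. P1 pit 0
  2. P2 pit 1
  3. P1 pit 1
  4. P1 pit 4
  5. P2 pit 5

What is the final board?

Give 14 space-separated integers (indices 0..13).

Answer: 1 1 8 7 0 6 1 6 1 6 6 3 0 2

Derivation:
Move 1: P1 pit0 -> P1=[0,3,6,5,4,5](0) P2=[5,5,4,5,2,4](0)
Move 2: P2 pit1 -> P1=[0,3,6,5,4,5](0) P2=[5,0,5,6,3,5](1)
Move 3: P1 pit1 -> P1=[0,0,7,6,5,5](0) P2=[5,0,5,6,3,5](1)
Move 4: P1 pit4 -> P1=[0,0,7,6,0,6](1) P2=[6,1,6,6,3,5](1)
Move 5: P2 pit5 -> P1=[1,1,8,7,0,6](1) P2=[6,1,6,6,3,0](2)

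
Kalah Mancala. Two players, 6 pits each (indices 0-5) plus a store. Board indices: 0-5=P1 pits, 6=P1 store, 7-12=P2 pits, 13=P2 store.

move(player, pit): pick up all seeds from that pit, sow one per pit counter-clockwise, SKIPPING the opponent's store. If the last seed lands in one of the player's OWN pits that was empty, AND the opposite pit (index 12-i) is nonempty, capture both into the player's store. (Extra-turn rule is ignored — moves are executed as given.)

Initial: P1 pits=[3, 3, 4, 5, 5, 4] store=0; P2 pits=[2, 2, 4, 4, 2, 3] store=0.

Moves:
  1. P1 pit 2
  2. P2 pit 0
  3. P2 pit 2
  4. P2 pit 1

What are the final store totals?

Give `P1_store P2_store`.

Move 1: P1 pit2 -> P1=[3,3,0,6,6,5](1) P2=[2,2,4,4,2,3](0)
Move 2: P2 pit0 -> P1=[3,3,0,6,6,5](1) P2=[0,3,5,4,2,3](0)
Move 3: P2 pit2 -> P1=[4,3,0,6,6,5](1) P2=[0,3,0,5,3,4](1)
Move 4: P2 pit1 -> P1=[4,3,0,6,6,5](1) P2=[0,0,1,6,4,4](1)

Answer: 1 1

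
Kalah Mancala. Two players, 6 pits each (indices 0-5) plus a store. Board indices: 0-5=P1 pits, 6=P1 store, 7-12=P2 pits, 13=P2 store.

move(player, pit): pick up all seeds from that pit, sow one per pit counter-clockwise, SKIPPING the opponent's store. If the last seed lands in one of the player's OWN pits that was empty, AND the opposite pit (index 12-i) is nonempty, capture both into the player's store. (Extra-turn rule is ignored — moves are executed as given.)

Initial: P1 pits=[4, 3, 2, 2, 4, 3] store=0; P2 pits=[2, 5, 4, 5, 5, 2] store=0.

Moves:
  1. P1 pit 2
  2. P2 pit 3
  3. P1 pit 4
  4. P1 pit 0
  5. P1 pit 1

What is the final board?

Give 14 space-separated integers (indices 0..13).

Move 1: P1 pit2 -> P1=[4,3,0,3,5,3](0) P2=[2,5,4,5,5,2](0)
Move 2: P2 pit3 -> P1=[5,4,0,3,5,3](0) P2=[2,5,4,0,6,3](1)
Move 3: P1 pit4 -> P1=[5,4,0,3,0,4](1) P2=[3,6,5,0,6,3](1)
Move 4: P1 pit0 -> P1=[0,5,1,4,1,5](1) P2=[3,6,5,0,6,3](1)
Move 5: P1 pit1 -> P1=[0,0,2,5,2,6](2) P2=[3,6,5,0,6,3](1)

Answer: 0 0 2 5 2 6 2 3 6 5 0 6 3 1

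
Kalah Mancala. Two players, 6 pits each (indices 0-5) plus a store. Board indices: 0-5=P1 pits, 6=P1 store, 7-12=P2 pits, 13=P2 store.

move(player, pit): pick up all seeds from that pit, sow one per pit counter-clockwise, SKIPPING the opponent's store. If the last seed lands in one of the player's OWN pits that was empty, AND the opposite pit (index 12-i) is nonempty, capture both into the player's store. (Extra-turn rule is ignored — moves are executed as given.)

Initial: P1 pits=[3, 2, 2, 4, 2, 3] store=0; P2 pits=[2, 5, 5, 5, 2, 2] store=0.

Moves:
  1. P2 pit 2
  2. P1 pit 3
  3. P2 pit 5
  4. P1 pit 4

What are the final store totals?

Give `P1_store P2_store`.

Move 1: P2 pit2 -> P1=[4,2,2,4,2,3](0) P2=[2,5,0,6,3,3](1)
Move 2: P1 pit3 -> P1=[4,2,2,0,3,4](1) P2=[3,5,0,6,3,3](1)
Move 3: P2 pit5 -> P1=[5,3,2,0,3,4](1) P2=[3,5,0,6,3,0](2)
Move 4: P1 pit4 -> P1=[5,3,2,0,0,5](2) P2=[4,5,0,6,3,0](2)

Answer: 2 2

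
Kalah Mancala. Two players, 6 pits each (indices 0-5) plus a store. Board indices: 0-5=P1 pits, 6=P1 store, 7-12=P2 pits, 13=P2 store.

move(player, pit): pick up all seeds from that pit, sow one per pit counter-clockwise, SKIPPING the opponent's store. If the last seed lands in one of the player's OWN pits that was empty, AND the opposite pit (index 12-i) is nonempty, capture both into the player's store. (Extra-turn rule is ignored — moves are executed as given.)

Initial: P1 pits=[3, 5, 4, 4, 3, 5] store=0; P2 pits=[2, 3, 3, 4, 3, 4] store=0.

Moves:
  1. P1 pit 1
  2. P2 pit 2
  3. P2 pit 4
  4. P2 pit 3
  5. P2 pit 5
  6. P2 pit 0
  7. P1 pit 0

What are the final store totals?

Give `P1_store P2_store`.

Answer: 2 10

Derivation:
Move 1: P1 pit1 -> P1=[3,0,5,5,4,6](1) P2=[2,3,3,4,3,4](0)
Move 2: P2 pit2 -> P1=[3,0,5,5,4,6](1) P2=[2,3,0,5,4,5](0)
Move 3: P2 pit4 -> P1=[4,1,5,5,4,6](1) P2=[2,3,0,5,0,6](1)
Move 4: P2 pit3 -> P1=[5,2,5,5,4,6](1) P2=[2,3,0,0,1,7](2)
Move 5: P2 pit5 -> P1=[6,3,6,6,5,7](1) P2=[2,3,0,0,1,0](3)
Move 6: P2 pit0 -> P1=[6,3,6,0,5,7](1) P2=[0,4,0,0,1,0](10)
Move 7: P1 pit0 -> P1=[0,4,7,1,6,8](2) P2=[0,4,0,0,1,0](10)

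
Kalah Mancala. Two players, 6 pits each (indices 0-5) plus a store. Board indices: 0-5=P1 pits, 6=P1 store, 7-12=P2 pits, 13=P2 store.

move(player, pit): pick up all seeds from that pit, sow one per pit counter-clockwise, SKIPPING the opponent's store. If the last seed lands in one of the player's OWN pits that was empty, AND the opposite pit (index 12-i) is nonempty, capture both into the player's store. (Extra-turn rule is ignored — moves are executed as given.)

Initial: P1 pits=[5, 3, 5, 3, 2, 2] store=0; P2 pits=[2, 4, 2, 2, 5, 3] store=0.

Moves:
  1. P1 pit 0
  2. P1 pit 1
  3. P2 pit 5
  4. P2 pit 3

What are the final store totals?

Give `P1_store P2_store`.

Answer: 0 3

Derivation:
Move 1: P1 pit0 -> P1=[0,4,6,4,3,3](0) P2=[2,4,2,2,5,3](0)
Move 2: P1 pit1 -> P1=[0,0,7,5,4,4](0) P2=[2,4,2,2,5,3](0)
Move 3: P2 pit5 -> P1=[1,1,7,5,4,4](0) P2=[2,4,2,2,5,0](1)
Move 4: P2 pit3 -> P1=[0,1,7,5,4,4](0) P2=[2,4,2,0,6,0](3)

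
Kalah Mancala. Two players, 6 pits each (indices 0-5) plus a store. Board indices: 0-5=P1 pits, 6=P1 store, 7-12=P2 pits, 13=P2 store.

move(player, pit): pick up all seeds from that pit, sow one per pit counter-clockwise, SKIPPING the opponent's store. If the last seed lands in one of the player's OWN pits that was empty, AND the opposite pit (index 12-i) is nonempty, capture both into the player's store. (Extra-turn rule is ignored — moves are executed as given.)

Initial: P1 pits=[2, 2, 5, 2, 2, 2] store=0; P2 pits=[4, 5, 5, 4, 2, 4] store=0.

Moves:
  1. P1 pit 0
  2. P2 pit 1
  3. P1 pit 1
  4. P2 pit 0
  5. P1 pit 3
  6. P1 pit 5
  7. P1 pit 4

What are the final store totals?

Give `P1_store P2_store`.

Move 1: P1 pit0 -> P1=[0,3,6,2,2,2](0) P2=[4,5,5,4,2,4](0)
Move 2: P2 pit1 -> P1=[0,3,6,2,2,2](0) P2=[4,0,6,5,3,5](1)
Move 3: P1 pit1 -> P1=[0,0,7,3,3,2](0) P2=[4,0,6,5,3,5](1)
Move 4: P2 pit0 -> P1=[0,0,7,3,3,2](0) P2=[0,1,7,6,4,5](1)
Move 5: P1 pit3 -> P1=[0,0,7,0,4,3](1) P2=[0,1,7,6,4,5](1)
Move 6: P1 pit5 -> P1=[0,0,7,0,4,0](2) P2=[1,2,7,6,4,5](1)
Move 7: P1 pit4 -> P1=[0,0,7,0,0,1](3) P2=[2,3,7,6,4,5](1)

Answer: 3 1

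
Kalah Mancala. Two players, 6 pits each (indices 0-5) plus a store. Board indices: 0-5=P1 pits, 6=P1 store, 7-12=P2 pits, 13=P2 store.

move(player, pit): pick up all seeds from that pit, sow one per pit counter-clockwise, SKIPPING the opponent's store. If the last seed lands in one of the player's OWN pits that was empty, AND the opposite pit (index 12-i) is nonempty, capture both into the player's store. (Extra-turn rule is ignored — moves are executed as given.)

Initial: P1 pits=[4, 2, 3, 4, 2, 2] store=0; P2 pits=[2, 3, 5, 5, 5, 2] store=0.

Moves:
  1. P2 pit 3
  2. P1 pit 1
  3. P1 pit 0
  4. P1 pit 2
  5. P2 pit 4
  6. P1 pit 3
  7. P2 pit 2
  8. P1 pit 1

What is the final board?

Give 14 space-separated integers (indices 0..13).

Answer: 2 0 2 1 7 5 2 4 4 0 2 2 5 3

Derivation:
Move 1: P2 pit3 -> P1=[5,3,3,4,2,2](0) P2=[2,3,5,0,6,3](1)
Move 2: P1 pit1 -> P1=[5,0,4,5,3,2](0) P2=[2,3,5,0,6,3](1)
Move 3: P1 pit0 -> P1=[0,1,5,6,4,3](0) P2=[2,3,5,0,6,3](1)
Move 4: P1 pit2 -> P1=[0,1,0,7,5,4](1) P2=[3,3,5,0,6,3](1)
Move 5: P2 pit4 -> P1=[1,2,1,8,5,4](1) P2=[3,3,5,0,0,4](2)
Move 6: P1 pit3 -> P1=[1,2,1,0,6,5](2) P2=[4,4,6,1,1,4](2)
Move 7: P2 pit2 -> P1=[2,3,1,0,6,5](2) P2=[4,4,0,2,2,5](3)
Move 8: P1 pit1 -> P1=[2,0,2,1,7,5](2) P2=[4,4,0,2,2,5](3)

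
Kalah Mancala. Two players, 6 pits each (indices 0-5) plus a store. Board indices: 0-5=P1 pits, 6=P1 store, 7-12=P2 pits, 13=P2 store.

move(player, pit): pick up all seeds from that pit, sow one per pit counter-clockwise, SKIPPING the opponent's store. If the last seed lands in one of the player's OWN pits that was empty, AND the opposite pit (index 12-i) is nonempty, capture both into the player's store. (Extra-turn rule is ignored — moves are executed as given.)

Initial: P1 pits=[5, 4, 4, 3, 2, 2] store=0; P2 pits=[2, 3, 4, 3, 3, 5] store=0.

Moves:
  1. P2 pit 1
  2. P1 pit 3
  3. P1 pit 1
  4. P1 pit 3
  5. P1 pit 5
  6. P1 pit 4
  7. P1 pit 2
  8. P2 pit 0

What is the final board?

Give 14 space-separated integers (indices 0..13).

Move 1: P2 pit1 -> P1=[5,4,4,3,2,2](0) P2=[2,0,5,4,4,5](0)
Move 2: P1 pit3 -> P1=[5,4,4,0,3,3](1) P2=[2,0,5,4,4,5](0)
Move 3: P1 pit1 -> P1=[5,0,5,1,4,4](1) P2=[2,0,5,4,4,5](0)
Move 4: P1 pit3 -> P1=[5,0,5,0,5,4](1) P2=[2,0,5,4,4,5](0)
Move 5: P1 pit5 -> P1=[5,0,5,0,5,0](2) P2=[3,1,6,4,4,5](0)
Move 6: P1 pit4 -> P1=[5,0,5,0,0,1](3) P2=[4,2,7,4,4,5](0)
Move 7: P1 pit2 -> P1=[5,0,0,1,1,2](4) P2=[5,2,7,4,4,5](0)
Move 8: P2 pit0 -> P1=[5,0,0,1,1,2](4) P2=[0,3,8,5,5,6](0)

Answer: 5 0 0 1 1 2 4 0 3 8 5 5 6 0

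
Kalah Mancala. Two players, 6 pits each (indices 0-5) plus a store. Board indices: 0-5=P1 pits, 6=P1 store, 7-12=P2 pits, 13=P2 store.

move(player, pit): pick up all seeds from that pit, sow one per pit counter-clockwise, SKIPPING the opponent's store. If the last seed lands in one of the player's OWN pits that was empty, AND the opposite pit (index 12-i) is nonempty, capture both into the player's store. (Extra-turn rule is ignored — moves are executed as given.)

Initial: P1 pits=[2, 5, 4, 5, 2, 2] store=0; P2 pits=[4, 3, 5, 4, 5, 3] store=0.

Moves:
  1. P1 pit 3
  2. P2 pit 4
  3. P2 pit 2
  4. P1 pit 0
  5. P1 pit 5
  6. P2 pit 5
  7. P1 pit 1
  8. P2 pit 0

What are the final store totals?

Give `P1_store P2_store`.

Answer: 3 4

Derivation:
Move 1: P1 pit3 -> P1=[2,5,4,0,3,3](1) P2=[5,4,5,4,5,3](0)
Move 2: P2 pit4 -> P1=[3,6,5,0,3,3](1) P2=[5,4,5,4,0,4](1)
Move 3: P2 pit2 -> P1=[4,6,5,0,3,3](1) P2=[5,4,0,5,1,5](2)
Move 4: P1 pit0 -> P1=[0,7,6,1,4,3](1) P2=[5,4,0,5,1,5](2)
Move 5: P1 pit5 -> P1=[0,7,6,1,4,0](2) P2=[6,5,0,5,1,5](2)
Move 6: P2 pit5 -> P1=[1,8,7,2,4,0](2) P2=[6,5,0,5,1,0](3)
Move 7: P1 pit1 -> P1=[1,0,8,3,5,1](3) P2=[7,6,1,5,1,0](3)
Move 8: P2 pit0 -> P1=[2,0,8,3,5,1](3) P2=[0,7,2,6,2,1](4)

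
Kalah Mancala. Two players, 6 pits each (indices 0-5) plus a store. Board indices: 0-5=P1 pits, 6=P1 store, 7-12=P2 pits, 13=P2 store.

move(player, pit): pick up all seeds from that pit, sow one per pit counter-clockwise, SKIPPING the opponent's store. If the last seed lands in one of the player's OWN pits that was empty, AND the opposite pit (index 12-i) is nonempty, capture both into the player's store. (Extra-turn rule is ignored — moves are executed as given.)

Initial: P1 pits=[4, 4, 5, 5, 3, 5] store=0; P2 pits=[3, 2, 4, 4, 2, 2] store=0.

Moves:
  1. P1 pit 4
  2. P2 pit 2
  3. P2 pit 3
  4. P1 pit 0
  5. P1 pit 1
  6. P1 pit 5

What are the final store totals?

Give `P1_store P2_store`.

Move 1: P1 pit4 -> P1=[4,4,5,5,0,6](1) P2=[4,2,4,4,2,2](0)
Move 2: P2 pit2 -> P1=[4,4,5,5,0,6](1) P2=[4,2,0,5,3,3](1)
Move 3: P2 pit3 -> P1=[5,5,5,5,0,6](1) P2=[4,2,0,0,4,4](2)
Move 4: P1 pit0 -> P1=[0,6,6,6,1,7](1) P2=[4,2,0,0,4,4](2)
Move 5: P1 pit1 -> P1=[0,0,7,7,2,8](2) P2=[5,2,0,0,4,4](2)
Move 6: P1 pit5 -> P1=[0,0,7,7,2,0](9) P2=[6,3,1,1,5,0](2)

Answer: 9 2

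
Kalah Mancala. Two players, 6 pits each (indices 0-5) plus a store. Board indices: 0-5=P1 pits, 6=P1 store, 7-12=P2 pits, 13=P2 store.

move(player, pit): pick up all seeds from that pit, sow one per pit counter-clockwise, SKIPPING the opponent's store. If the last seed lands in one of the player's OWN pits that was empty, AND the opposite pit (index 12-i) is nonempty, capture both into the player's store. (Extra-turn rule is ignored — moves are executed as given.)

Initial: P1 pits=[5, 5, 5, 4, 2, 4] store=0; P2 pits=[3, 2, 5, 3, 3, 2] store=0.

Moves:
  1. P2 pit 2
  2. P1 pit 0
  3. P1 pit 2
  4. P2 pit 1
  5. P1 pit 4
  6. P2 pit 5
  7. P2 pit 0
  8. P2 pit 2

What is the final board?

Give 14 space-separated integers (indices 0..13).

Move 1: P2 pit2 -> P1=[6,5,5,4,2,4](0) P2=[3,2,0,4,4,3](1)
Move 2: P1 pit0 -> P1=[0,6,6,5,3,5](1) P2=[3,2,0,4,4,3](1)
Move 3: P1 pit2 -> P1=[0,6,0,6,4,6](2) P2=[4,3,0,4,4,3](1)
Move 4: P2 pit1 -> P1=[0,6,0,6,4,6](2) P2=[4,0,1,5,5,3](1)
Move 5: P1 pit4 -> P1=[0,6,0,6,0,7](3) P2=[5,1,1,5,5,3](1)
Move 6: P2 pit5 -> P1=[1,7,0,6,0,7](3) P2=[5,1,1,5,5,0](2)
Move 7: P2 pit0 -> P1=[0,7,0,6,0,7](3) P2=[0,2,2,6,6,0](4)
Move 8: P2 pit2 -> P1=[0,7,0,6,0,7](3) P2=[0,2,0,7,7,0](4)

Answer: 0 7 0 6 0 7 3 0 2 0 7 7 0 4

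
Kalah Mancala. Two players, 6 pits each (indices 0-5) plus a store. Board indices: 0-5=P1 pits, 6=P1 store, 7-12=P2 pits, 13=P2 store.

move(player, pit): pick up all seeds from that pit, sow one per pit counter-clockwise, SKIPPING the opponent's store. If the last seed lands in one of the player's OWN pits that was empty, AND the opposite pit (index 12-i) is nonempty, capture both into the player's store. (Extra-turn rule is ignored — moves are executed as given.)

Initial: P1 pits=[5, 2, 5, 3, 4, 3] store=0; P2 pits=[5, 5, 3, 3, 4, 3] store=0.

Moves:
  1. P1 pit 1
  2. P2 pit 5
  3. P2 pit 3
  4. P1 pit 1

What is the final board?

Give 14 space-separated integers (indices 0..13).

Move 1: P1 pit1 -> P1=[5,0,6,4,4,3](0) P2=[5,5,3,3,4,3](0)
Move 2: P2 pit5 -> P1=[6,1,6,4,4,3](0) P2=[5,5,3,3,4,0](1)
Move 3: P2 pit3 -> P1=[6,1,6,4,4,3](0) P2=[5,5,3,0,5,1](2)
Move 4: P1 pit1 -> P1=[6,0,7,4,4,3](0) P2=[5,5,3,0,5,1](2)

Answer: 6 0 7 4 4 3 0 5 5 3 0 5 1 2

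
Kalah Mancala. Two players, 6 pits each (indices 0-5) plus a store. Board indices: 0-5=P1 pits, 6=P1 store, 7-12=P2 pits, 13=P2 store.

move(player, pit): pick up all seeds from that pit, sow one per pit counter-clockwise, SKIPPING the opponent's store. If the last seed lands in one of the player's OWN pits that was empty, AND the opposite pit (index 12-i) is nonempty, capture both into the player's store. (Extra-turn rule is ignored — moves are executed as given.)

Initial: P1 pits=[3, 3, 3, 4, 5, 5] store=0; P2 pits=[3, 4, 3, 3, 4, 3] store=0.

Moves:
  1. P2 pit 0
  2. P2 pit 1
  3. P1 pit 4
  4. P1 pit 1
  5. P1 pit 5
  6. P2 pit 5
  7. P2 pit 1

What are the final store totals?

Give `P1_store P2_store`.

Answer: 4 2

Derivation:
Move 1: P2 pit0 -> P1=[3,3,3,4,5,5](0) P2=[0,5,4,4,4,3](0)
Move 2: P2 pit1 -> P1=[3,3,3,4,5,5](0) P2=[0,0,5,5,5,4](1)
Move 3: P1 pit4 -> P1=[3,3,3,4,0,6](1) P2=[1,1,6,5,5,4](1)
Move 4: P1 pit1 -> P1=[3,0,4,5,0,6](3) P2=[1,0,6,5,5,4](1)
Move 5: P1 pit5 -> P1=[3,0,4,5,0,0](4) P2=[2,1,7,6,6,4](1)
Move 6: P2 pit5 -> P1=[4,1,5,5,0,0](4) P2=[2,1,7,6,6,0](2)
Move 7: P2 pit1 -> P1=[4,1,5,5,0,0](4) P2=[2,0,8,6,6,0](2)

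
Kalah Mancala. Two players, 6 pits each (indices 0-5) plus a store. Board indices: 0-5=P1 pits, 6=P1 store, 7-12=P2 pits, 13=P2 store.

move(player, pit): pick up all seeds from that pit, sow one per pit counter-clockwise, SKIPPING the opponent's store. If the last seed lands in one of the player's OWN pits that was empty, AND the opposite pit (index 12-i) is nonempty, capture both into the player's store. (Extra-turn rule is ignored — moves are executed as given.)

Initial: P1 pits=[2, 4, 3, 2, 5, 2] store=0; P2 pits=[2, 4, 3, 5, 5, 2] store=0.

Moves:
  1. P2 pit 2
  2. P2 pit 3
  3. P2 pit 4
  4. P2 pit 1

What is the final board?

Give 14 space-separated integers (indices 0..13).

Answer: 4 6 5 3 6 2 0 2 0 1 1 1 6 2

Derivation:
Move 1: P2 pit2 -> P1=[2,4,3,2,5,2](0) P2=[2,4,0,6,6,3](0)
Move 2: P2 pit3 -> P1=[3,5,4,2,5,2](0) P2=[2,4,0,0,7,4](1)
Move 3: P2 pit4 -> P1=[4,6,5,3,6,2](0) P2=[2,4,0,0,0,5](2)
Move 4: P2 pit1 -> P1=[4,6,5,3,6,2](0) P2=[2,0,1,1,1,6](2)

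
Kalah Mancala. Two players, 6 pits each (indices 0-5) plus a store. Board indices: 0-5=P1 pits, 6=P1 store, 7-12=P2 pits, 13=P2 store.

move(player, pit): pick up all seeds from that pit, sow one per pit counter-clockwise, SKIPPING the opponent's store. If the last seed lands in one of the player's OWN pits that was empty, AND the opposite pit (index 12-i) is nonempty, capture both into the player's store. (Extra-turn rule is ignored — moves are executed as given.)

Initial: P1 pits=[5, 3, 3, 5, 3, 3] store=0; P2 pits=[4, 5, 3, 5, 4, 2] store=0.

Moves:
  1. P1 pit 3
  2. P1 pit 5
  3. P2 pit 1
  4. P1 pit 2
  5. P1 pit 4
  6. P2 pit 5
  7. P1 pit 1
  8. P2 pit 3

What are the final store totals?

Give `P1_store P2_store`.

Answer: 11 3

Derivation:
Move 1: P1 pit3 -> P1=[5,3,3,0,4,4](1) P2=[5,6,3,5,4,2](0)
Move 2: P1 pit5 -> P1=[5,3,3,0,4,0](2) P2=[6,7,4,5,4,2](0)
Move 3: P2 pit1 -> P1=[6,4,3,0,4,0](2) P2=[6,0,5,6,5,3](1)
Move 4: P1 pit2 -> P1=[6,4,0,1,5,0](9) P2=[0,0,5,6,5,3](1)
Move 5: P1 pit4 -> P1=[6,4,0,1,0,1](10) P2=[1,1,6,6,5,3](1)
Move 6: P2 pit5 -> P1=[7,5,0,1,0,1](10) P2=[1,1,6,6,5,0](2)
Move 7: P1 pit1 -> P1=[7,0,1,2,1,2](11) P2=[1,1,6,6,5,0](2)
Move 8: P2 pit3 -> P1=[8,1,2,2,1,2](11) P2=[1,1,6,0,6,1](3)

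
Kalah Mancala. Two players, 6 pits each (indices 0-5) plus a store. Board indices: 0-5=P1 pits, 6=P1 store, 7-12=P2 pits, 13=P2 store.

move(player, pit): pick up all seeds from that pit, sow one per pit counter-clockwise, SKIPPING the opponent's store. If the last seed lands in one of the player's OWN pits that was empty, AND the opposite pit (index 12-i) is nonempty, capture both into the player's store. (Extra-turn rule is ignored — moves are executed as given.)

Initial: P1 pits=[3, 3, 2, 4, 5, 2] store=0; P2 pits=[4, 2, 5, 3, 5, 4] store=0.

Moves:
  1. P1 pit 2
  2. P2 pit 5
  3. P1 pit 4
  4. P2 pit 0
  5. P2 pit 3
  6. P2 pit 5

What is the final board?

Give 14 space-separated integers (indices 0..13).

Answer: 1 5 1 5 0 3 1 0 4 7 0 7 0 8

Derivation:
Move 1: P1 pit2 -> P1=[3,3,0,5,6,2](0) P2=[4,2,5,3,5,4](0)
Move 2: P2 pit5 -> P1=[4,4,1,5,6,2](0) P2=[4,2,5,3,5,0](1)
Move 3: P1 pit4 -> P1=[4,4,1,5,0,3](1) P2=[5,3,6,4,5,0](1)
Move 4: P2 pit0 -> P1=[0,4,1,5,0,3](1) P2=[0,4,7,5,6,0](6)
Move 5: P2 pit3 -> P1=[1,5,1,5,0,3](1) P2=[0,4,7,0,7,1](7)
Move 6: P2 pit5 -> P1=[1,5,1,5,0,3](1) P2=[0,4,7,0,7,0](8)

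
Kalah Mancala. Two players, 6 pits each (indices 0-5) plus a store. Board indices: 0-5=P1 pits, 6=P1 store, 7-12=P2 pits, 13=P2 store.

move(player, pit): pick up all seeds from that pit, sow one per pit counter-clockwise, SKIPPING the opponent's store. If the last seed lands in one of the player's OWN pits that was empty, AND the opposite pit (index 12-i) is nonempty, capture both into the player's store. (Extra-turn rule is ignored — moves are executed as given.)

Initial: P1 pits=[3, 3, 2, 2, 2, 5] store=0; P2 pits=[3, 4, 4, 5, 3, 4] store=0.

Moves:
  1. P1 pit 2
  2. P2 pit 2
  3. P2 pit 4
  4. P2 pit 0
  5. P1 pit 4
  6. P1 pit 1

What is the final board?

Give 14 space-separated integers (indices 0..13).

Move 1: P1 pit2 -> P1=[3,3,0,3,3,5](0) P2=[3,4,4,5,3,4](0)
Move 2: P2 pit2 -> P1=[3,3,0,3,3,5](0) P2=[3,4,0,6,4,5](1)
Move 3: P2 pit4 -> P1=[4,4,0,3,3,5](0) P2=[3,4,0,6,0,6](2)
Move 4: P2 pit0 -> P1=[4,4,0,3,3,5](0) P2=[0,5,1,7,0,6](2)
Move 5: P1 pit4 -> P1=[4,4,0,3,0,6](1) P2=[1,5,1,7,0,6](2)
Move 6: P1 pit1 -> P1=[4,0,1,4,1,7](1) P2=[1,5,1,7,0,6](2)

Answer: 4 0 1 4 1 7 1 1 5 1 7 0 6 2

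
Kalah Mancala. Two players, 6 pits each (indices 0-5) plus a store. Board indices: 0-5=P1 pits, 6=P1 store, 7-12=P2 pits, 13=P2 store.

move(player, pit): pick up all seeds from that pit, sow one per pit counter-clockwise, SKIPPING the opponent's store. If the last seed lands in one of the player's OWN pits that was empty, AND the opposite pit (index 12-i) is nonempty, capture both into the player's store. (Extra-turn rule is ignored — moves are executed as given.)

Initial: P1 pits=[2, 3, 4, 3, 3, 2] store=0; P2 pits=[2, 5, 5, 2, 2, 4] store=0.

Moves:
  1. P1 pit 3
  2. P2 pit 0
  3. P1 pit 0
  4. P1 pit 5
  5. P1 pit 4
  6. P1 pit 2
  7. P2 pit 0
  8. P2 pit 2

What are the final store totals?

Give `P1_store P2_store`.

Move 1: P1 pit3 -> P1=[2,3,4,0,4,3](1) P2=[2,5,5,2,2,4](0)
Move 2: P2 pit0 -> P1=[2,3,4,0,4,3](1) P2=[0,6,6,2,2,4](0)
Move 3: P1 pit0 -> P1=[0,4,5,0,4,3](1) P2=[0,6,6,2,2,4](0)
Move 4: P1 pit5 -> P1=[0,4,5,0,4,0](2) P2=[1,7,6,2,2,4](0)
Move 5: P1 pit4 -> P1=[0,4,5,0,0,1](3) P2=[2,8,6,2,2,4](0)
Move 6: P1 pit2 -> P1=[0,4,0,1,1,2](4) P2=[3,8,6,2,2,4](0)
Move 7: P2 pit0 -> P1=[0,4,0,1,1,2](4) P2=[0,9,7,3,2,4](0)
Move 8: P2 pit2 -> P1=[1,5,1,1,1,2](4) P2=[0,9,0,4,3,5](1)

Answer: 4 1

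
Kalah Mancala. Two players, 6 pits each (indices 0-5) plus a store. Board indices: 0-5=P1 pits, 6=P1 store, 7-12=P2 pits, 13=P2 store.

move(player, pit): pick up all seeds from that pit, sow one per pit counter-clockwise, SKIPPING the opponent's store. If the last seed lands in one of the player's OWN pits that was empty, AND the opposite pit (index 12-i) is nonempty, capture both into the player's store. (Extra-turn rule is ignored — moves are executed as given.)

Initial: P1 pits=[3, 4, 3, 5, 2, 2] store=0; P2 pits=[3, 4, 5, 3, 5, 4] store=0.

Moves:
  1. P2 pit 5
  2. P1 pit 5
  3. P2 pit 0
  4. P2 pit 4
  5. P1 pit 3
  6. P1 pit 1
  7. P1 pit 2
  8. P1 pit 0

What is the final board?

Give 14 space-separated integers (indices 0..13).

Move 1: P2 pit5 -> P1=[4,5,4,5,2,2](0) P2=[3,4,5,3,5,0](1)
Move 2: P1 pit5 -> P1=[4,5,4,5,2,0](1) P2=[4,4,5,3,5,0](1)
Move 3: P2 pit0 -> P1=[4,5,4,5,2,0](1) P2=[0,5,6,4,6,0](1)
Move 4: P2 pit4 -> P1=[5,6,5,6,2,0](1) P2=[0,5,6,4,0,1](2)
Move 5: P1 pit3 -> P1=[5,6,5,0,3,1](2) P2=[1,6,7,4,0,1](2)
Move 6: P1 pit1 -> P1=[5,0,6,1,4,2](3) P2=[2,6,7,4,0,1](2)
Move 7: P1 pit2 -> P1=[5,0,0,2,5,3](4) P2=[3,7,7,4,0,1](2)
Move 8: P1 pit0 -> P1=[0,1,1,3,6,4](4) P2=[3,7,7,4,0,1](2)

Answer: 0 1 1 3 6 4 4 3 7 7 4 0 1 2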